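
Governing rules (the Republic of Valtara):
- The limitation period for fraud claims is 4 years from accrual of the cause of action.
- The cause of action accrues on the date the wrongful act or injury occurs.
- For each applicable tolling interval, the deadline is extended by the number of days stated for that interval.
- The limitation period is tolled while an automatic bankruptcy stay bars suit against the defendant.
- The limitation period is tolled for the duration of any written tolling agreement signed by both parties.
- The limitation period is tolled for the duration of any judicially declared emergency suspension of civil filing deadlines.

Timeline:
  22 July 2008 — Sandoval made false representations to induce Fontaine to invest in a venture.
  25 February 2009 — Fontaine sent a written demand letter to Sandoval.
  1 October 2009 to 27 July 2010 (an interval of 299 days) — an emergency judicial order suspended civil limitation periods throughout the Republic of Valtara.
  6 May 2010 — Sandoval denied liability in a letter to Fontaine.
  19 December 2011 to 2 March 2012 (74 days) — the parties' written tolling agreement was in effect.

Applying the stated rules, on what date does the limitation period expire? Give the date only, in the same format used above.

The cause of action accrued on 22 July 2008, the date of the act.
The untolled deadline — 4 years after 22 July 2008 — is 22 July 2012.
The emergency suspension of filing deadlines from 1 October 2009 to 27 July 2010 tolled the period for 299 days, extending the deadline to 17 May 2013.
The written tolling agreement from 19 December 2011 to 2 March 2012 tolled the period for 74 days, extending the deadline to 30 July 2013.
The other events in the timeline have no effect on the limitation period under the stated rules.

30 July 2013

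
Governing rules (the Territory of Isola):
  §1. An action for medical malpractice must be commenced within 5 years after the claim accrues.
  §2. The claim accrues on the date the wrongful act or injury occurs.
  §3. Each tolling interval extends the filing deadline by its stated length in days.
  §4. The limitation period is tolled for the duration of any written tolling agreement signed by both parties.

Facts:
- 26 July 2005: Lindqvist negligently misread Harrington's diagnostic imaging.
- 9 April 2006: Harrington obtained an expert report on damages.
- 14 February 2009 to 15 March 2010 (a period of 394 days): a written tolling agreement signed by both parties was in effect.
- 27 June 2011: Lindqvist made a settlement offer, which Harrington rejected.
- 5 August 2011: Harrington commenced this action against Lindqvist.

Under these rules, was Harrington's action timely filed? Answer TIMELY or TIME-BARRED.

TIMELY

The claim accrued on 26 July 2005, when the wrongful act occurred.
The untolled deadline — 5 years after 26 July 2005 — is 26 July 2010.
The period was tolled for 394 days by the written tolling agreement (14 February 2009 to 15 March 2010), pushing the deadline to 24 August 2011.
None of the other events listed affects the running of the period under the stated rules.
Harrington filed on 5 August 2011, before the 24 August 2011 deadline, so the action is timely.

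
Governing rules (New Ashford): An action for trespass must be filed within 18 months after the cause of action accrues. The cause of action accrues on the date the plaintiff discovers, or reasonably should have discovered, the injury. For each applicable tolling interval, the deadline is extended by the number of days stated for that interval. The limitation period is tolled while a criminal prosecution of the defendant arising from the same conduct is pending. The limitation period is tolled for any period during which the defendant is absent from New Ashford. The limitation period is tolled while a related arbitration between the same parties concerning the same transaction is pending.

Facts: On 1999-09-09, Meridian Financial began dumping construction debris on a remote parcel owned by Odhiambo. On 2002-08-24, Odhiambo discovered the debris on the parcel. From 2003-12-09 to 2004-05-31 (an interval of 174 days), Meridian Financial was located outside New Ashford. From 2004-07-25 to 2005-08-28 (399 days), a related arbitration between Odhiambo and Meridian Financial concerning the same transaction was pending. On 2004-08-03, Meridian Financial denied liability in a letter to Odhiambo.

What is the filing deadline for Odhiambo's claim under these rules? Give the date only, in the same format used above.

Under the discovery rule, the claim accrued on 2002-08-24, when Odhiambo discovered the injury — not on the 1999-09-09 date of the underlying act.
The untolled deadline — 18 months after 2002-08-24 — is 2004-02-24.
The period was tolled for 174 days by the defendant's absence from the jurisdiction (2003-12-09 to 2004-05-31), pushing the deadline to 2004-08-16.
Because the pending related arbitration ran from 2004-07-25 to 2005-08-28, the deadline is extended by 399 days to 2005-09-19.
Nothing else in the chronology tolls or restarts the period.

2005-09-19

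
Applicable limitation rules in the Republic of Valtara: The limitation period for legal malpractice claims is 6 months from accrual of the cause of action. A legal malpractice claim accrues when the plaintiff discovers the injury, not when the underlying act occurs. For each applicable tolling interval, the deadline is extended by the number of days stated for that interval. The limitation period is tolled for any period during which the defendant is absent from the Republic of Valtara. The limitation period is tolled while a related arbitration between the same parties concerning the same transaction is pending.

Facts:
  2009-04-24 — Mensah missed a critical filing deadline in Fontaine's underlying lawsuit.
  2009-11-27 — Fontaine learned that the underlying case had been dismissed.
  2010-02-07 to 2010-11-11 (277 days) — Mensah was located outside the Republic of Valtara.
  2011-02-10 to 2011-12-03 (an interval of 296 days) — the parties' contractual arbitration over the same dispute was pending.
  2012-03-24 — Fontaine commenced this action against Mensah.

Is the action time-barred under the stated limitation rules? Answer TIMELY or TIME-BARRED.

The claim did not accrue until Fontaine discovered the injury on 2009-11-27; the 2009-04-24 act date does not start the clock under the stated rule.
6 months from 2009-11-27 is 2010-05-27.
Because the defendant's absence from the jurisdiction ran from 2010-02-07 to 2010-11-11, the deadline is extended by 277 days to 2011-02-28.
The period was tolled for 296 days by the pending related arbitration (2011-02-10 to 2011-12-03), pushing the deadline to 2011-12-21.
Filing on 2012-03-24 missed the 2011-12-21 deadline — the action is time-barred.

TIME-BARRED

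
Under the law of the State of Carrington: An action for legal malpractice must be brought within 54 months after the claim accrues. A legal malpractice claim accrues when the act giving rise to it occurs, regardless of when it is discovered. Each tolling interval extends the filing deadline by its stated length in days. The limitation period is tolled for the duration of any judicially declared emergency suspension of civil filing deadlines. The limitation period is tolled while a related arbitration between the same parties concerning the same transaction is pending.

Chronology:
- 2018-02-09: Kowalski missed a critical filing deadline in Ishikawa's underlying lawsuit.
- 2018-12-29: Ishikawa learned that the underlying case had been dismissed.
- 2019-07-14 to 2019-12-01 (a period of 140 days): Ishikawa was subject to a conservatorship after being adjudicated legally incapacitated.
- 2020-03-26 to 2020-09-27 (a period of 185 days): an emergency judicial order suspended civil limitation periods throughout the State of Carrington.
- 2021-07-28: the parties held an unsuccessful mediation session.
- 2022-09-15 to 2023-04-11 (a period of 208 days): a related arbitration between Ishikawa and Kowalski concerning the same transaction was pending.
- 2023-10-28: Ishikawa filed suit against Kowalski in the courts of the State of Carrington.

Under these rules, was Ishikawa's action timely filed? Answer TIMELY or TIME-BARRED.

TIME-BARRED

Because the rule ties accrual to occurrence, the claim accrued on 2018-02-09, not on the 2018-12-29 discovery date.
The untolled deadline — 54 months after 2018-02-09 — is 2022-08-09.
Because the emergency suspension of filing deadlines ran from 2020-03-26 to 2020-09-27, the deadline is extended by 185 days to 2023-02-10.
The period was tolled for 208 days by the pending related arbitration (2022-09-15 to 2023-04-11), pushing the deadline to 2023-09-06.
No stated provision tolls the period for the plaintiff's incapacity, so the interval from 2019-07-14 to 2019-12-01 has no effect on the deadline.
Nothing else in the chronology tolls or restarts the period.
The 2023-10-28 filing falls after the 2023-09-06 deadline; the claim is time-barred.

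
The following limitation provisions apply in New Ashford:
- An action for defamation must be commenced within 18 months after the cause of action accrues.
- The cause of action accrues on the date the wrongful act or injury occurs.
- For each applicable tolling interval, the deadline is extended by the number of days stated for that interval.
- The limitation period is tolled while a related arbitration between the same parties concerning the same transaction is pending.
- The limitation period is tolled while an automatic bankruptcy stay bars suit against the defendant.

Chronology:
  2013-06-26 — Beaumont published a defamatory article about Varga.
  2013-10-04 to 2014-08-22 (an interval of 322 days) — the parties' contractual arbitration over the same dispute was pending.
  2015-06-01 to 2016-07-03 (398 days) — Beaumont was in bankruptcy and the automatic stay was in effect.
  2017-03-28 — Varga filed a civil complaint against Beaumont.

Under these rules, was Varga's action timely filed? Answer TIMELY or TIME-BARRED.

The cause of action accrued on 2013-06-26, the date of the act.
Adding the 18 months base period to 2013-06-26 gives a deadline of 2014-12-26, before any tolling.
The pending related arbitration from 2013-10-04 to 2014-08-22 tolled the period for 322 days, extending the deadline to 2015-11-13.
The period was tolled for 398 days by the automatic bankruptcy stay (2015-06-01 to 2016-07-03), pushing the deadline to 2016-12-15.
The 2017-03-28 filing falls after the 2016-12-15 deadline; the claim is time-barred.

TIME-BARRED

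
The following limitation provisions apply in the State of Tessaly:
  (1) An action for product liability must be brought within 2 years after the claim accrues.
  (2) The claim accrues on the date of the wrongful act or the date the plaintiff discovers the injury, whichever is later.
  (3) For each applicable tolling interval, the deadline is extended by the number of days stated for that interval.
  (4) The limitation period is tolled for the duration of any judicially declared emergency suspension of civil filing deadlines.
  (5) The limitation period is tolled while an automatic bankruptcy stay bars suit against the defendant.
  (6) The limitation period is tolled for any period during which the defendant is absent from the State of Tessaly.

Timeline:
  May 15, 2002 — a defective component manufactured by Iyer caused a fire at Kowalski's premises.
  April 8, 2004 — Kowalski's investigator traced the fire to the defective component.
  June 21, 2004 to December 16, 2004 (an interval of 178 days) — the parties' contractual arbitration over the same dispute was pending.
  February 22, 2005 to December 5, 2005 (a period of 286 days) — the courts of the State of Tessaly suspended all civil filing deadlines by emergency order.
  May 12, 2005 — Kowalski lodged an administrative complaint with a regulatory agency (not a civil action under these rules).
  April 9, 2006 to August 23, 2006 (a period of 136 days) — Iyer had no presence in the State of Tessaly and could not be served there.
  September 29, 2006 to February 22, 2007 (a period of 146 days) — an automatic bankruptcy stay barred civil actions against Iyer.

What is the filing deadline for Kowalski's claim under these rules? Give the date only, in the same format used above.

Because discovery on April 8, 2004 post-dates the May 15, 2002 act, accrual under the later-of rule falls on April 8, 2004.
2 years from April 8, 2004 is April 8, 2006.
The emergency suspension of filing deadlines from February 22, 2005 to December 5, 2005 tolled the period for 286 days, extending the deadline to January 19, 2007.
The defendant's absence from the jurisdiction from April 9, 2006 to August 23, 2006 tolled the period for 136 days, extending the deadline to June 4, 2007.
The automatic bankruptcy stay from September 29, 2006 to February 22, 2007 tolled the period for 146 days, extending the deadline to October 28, 2007.
Although a pending arbitration ran from June 21, 2004 to December 16, 2004, the stated rules do not make that a tolling event, so it is disregarded.
The other events in the timeline have no effect on the limitation period under the stated rules.

October 28, 2007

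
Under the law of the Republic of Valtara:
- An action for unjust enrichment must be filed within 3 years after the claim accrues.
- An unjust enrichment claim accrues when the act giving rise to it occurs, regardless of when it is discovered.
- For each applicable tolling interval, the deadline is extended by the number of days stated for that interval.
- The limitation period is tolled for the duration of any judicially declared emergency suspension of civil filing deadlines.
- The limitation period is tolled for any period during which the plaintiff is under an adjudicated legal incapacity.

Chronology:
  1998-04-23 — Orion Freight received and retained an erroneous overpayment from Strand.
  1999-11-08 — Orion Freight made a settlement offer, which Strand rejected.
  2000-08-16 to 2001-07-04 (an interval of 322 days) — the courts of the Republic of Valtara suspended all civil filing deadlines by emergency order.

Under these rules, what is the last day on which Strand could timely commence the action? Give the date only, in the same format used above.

The claim accrued on 1998-04-23, the date of the act.
3 years from 1998-04-23 is 2001-04-23.
The period was tolled for 322 days by the emergency suspension of filing deadlines (2000-08-16 to 2001-07-04), pushing the deadline to 2002-03-11.
The other events in the timeline have no effect on the limitation period under the stated rules.

2002-03-11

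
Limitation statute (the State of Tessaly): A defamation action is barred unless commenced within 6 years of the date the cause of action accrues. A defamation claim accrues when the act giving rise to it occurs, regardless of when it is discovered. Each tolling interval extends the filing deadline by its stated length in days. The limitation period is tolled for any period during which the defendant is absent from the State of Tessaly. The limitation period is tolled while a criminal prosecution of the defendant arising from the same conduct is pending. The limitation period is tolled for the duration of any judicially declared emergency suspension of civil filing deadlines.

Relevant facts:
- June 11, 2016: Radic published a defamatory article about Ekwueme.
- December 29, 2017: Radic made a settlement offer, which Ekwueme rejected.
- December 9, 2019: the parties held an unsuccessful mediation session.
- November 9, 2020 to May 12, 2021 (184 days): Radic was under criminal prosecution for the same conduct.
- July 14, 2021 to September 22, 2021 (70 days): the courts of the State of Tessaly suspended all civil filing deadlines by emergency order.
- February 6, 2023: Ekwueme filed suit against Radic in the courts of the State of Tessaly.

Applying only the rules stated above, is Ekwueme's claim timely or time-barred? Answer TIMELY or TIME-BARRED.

TIMELY

The cause of action accrued on June 11, 2016, the date of the act.
The untolled deadline — 6 years after June 11, 2016 — is June 11, 2022.
The period was tolled for 184 days by the pending criminal prosecution (November 9, 2020 to May 12, 2021), pushing the deadline to December 12, 2022.
Because the emergency suspension of filing deadlines ran from July 14, 2021 to September 22, 2021, the deadline is extended by 70 days to February 20, 2023.
None of the other events listed affects the running of the period under the stated rules.
The February 6, 2023 filing precedes the February 20, 2023 deadline; the claim is timely.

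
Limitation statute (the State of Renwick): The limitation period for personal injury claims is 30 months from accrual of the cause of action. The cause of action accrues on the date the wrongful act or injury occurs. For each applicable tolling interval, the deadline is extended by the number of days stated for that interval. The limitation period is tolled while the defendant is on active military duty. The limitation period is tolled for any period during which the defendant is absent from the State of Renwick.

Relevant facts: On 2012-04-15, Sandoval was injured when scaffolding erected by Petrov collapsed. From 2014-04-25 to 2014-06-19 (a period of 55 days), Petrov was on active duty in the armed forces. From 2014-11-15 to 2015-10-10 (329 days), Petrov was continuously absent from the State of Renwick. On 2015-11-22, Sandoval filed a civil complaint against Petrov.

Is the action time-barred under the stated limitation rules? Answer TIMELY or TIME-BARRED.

TIME-BARRED

The claim accrued on 2012-04-15, when the wrongful act occurred.
The untolled deadline — 30 months after 2012-04-15 — is 2014-10-15.
Because the defendant's active military service ran from 2014-04-25 to 2014-06-19, the deadline is extended by 55 days to 2014-12-09.
The period was tolled for 329 days by the defendant's absence from the jurisdiction (2014-11-15 to 2015-10-10), pushing the deadline to 2015-11-03.
Sandoval filed on 2015-11-22, after the 2015-11-03 deadline, so the action is time-barred.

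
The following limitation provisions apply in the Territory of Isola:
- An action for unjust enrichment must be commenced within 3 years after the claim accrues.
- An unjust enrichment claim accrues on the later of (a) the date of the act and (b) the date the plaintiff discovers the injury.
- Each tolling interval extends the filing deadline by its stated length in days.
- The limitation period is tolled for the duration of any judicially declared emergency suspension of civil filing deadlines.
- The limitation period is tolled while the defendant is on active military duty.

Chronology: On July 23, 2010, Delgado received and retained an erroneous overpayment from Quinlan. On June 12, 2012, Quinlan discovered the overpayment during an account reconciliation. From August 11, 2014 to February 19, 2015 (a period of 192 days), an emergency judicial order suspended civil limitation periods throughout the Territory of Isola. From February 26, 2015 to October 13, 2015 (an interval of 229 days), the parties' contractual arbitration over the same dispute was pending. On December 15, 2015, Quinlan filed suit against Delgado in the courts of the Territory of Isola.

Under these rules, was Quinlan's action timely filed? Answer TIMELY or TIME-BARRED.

TIMELY

Because discovery on June 12, 2012 post-dates the July 23, 2010 act, accrual under the later-of rule falls on June 12, 2012.
The untolled deadline — 3 years after June 12, 2012 — is June 12, 2015.
The period was tolled for 192 days by the emergency suspension of filing deadlines (August 11, 2014 to February 19, 2015), pushing the deadline to December 21, 2015.
The pending related arbitration from February 26, 2015 to October 13, 2015 does not toll the period, because no stated rule makes a pending arbitration a tolling event.
Filing on December 15, 2015 beat the December 21, 2015 deadline — the action is timely.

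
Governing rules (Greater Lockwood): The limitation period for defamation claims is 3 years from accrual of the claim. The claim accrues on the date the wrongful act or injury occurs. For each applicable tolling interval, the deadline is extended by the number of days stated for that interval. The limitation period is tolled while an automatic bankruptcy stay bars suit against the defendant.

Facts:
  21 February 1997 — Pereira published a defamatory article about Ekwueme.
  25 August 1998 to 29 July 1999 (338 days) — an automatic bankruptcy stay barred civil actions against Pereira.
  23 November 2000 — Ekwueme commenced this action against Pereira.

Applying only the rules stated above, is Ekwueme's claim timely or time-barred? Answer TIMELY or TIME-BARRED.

TIMELY

The claim accrued on 21 February 1997, when the wrongful act occurred.
3 years from 21 February 1997 is 21 February 2000.
The period was tolled for 338 days by the automatic bankruptcy stay (25 August 1998 to 29 July 1999), pushing the deadline to 24 January 2001.
Filing on 23 November 2000 beat the 24 January 2001 deadline — the action is timely.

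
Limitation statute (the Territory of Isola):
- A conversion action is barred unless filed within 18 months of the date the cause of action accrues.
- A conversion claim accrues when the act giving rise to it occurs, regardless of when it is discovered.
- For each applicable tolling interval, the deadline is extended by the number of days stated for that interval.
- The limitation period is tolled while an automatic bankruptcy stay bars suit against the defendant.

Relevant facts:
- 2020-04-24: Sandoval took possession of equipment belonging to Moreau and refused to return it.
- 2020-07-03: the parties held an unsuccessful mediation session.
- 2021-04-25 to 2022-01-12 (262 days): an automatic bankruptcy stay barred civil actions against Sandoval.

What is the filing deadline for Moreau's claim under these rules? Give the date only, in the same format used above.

The cause of action accrued on 2020-04-24, the date of the act.
Adding the 18 months base period to 2020-04-24 gives a deadline of 2021-10-24, before any tolling.
The period was tolled for 262 days by the automatic bankruptcy stay (2021-04-25 to 2022-01-12), pushing the deadline to 2022-07-13.
None of the other events listed affects the running of the period under the stated rules.

2022-07-13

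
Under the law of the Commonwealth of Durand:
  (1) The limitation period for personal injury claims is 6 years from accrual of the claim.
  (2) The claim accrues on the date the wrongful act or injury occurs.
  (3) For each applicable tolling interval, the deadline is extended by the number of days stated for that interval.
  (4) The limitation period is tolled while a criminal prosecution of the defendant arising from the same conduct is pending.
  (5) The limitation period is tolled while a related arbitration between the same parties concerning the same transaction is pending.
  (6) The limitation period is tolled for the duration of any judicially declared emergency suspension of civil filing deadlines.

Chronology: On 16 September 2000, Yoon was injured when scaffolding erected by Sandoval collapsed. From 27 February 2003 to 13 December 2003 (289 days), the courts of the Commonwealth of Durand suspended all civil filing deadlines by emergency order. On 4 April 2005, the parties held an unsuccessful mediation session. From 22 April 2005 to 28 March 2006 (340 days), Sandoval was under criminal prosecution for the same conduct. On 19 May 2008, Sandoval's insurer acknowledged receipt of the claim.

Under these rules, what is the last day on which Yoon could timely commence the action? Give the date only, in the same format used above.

The limitation period began to run on 16 September 2000.
6 years from 16 September 2000 is 16 September 2006.
The emergency suspension of filing deadlines from 27 February 2003 to 13 December 2003 tolled the period for 289 days, extending the deadline to 2 July 2007.
Because the pending criminal prosecution ran from 22 April 2005 to 28 March 2006, the deadline is extended by 340 days to 6 June 2008.
The other events in the timeline have no effect on the limitation period under the stated rules.

6 June 2008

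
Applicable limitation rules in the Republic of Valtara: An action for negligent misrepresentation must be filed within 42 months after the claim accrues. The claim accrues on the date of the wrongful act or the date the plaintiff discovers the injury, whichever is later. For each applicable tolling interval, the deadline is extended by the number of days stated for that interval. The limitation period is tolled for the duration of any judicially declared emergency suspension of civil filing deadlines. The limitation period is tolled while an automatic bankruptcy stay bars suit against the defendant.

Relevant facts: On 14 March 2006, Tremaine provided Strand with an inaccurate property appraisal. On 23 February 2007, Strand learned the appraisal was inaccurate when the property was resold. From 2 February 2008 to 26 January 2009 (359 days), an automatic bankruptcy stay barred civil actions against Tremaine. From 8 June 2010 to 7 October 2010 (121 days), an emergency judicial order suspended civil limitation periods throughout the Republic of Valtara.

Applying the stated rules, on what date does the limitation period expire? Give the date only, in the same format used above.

16 December 2011

Taking the later of the act (14 March 2006) and discovery (23 February 2007), the claim accrued on 23 February 2007.
42 months from 23 February 2007 is 23 August 2010.
Because the automatic bankruptcy stay ran from 2 February 2008 to 26 January 2009, the deadline is extended by 359 days to 17 August 2011.
The period was tolled for 121 days by the emergency suspension of filing deadlines (8 June 2010 to 7 October 2010), pushing the deadline to 16 December 2011.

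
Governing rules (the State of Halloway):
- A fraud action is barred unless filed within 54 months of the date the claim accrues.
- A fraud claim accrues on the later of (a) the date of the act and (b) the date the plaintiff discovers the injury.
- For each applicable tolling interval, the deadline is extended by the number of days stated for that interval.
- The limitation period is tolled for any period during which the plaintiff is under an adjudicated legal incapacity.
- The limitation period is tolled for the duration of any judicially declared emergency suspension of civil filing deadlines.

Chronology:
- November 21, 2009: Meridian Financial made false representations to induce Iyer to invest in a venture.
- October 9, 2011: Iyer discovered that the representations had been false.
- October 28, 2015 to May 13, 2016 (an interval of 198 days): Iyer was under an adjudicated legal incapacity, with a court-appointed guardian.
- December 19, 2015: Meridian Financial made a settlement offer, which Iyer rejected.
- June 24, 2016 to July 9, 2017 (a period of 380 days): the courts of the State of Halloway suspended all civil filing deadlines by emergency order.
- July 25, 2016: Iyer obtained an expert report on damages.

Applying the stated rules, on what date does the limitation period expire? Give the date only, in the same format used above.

November 8, 2017

Taking the later of the act (November 21, 2009) and discovery (October 9, 2011), the claim accrued on October 9, 2011.
54 months from October 9, 2011 is April 9, 2016.
The period was tolled for 198 days by the plaintiff's legal incapacity (October 28, 2015 to May 13, 2016), pushing the deadline to October 24, 2016.
Because the emergency suspension of filing deadlines ran from June 24, 2016 to July 9, 2017, the deadline is extended by 380 days to November 8, 2017.
The other events in the timeline have no effect on the limitation period under the stated rules.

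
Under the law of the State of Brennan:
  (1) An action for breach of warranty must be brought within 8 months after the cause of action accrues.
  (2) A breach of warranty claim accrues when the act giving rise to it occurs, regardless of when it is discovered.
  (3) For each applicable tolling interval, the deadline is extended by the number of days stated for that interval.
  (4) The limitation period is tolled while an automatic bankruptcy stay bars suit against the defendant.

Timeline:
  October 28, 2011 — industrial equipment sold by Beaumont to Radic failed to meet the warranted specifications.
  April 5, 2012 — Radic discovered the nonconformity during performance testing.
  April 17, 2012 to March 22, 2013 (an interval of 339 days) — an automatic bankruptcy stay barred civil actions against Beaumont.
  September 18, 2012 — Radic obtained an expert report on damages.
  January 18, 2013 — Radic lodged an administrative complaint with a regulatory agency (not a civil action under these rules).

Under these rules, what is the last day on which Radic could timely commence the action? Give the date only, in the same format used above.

Accrual is governed by the date of the act, so the period began to run on October 28, 2011; the later discovery on April 5, 2012 is irrelevant under the stated rule.
8 months from October 28, 2011 is June 28, 2012.
The period was tolled for 339 days by the automatic bankruptcy stay (April 17, 2012 to March 22, 2013), pushing the deadline to June 2, 2013.
Nothing else in the chronology tolls or restarts the period.

June 2, 2013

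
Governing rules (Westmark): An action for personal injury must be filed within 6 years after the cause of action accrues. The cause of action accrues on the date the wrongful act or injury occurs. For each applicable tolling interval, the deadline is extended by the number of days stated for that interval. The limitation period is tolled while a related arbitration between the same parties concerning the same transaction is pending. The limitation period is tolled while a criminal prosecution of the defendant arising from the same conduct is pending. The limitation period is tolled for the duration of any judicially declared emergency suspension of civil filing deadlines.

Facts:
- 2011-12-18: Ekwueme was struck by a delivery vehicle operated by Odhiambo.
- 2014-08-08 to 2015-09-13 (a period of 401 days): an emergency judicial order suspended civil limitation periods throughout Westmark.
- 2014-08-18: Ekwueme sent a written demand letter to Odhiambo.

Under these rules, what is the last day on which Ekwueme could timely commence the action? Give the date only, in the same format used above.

2019-01-23

The claim accrued on 2011-12-18, when the wrongful act occurred.
The untolled deadline — 6 years after 2011-12-18 — is 2017-12-18.
The period was tolled for 401 days by the emergency suspension of filing deadlines (2014-08-08 to 2015-09-13), pushing the deadline to 2019-01-23.
Nothing else in the chronology tolls or restarts the period.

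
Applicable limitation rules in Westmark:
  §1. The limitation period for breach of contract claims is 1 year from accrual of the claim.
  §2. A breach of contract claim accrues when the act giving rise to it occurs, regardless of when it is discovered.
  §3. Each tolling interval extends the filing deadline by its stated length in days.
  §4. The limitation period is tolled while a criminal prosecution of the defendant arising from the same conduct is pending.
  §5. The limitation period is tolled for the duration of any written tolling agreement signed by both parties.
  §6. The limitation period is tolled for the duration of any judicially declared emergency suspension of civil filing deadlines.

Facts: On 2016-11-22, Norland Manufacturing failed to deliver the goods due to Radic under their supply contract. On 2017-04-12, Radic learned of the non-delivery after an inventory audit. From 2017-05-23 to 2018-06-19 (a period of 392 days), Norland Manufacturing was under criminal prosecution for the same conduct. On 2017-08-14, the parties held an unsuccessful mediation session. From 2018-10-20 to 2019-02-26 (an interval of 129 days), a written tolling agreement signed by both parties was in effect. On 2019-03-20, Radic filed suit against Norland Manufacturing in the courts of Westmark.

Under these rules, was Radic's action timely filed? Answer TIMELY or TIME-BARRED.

The claim accrued on 2016-11-22, when the wrongful act occurred; under the stated occurrence rule the 2017-04-12 discovery does not delay accrual.
Adding the 1 year base period to 2016-11-22 gives a deadline of 2017-11-22, before any tolling.
Because the pending criminal prosecution ran from 2017-05-23 to 2018-06-19, the deadline is extended by 392 days to 2018-12-19.
The period was tolled for 129 days by the written tolling agreement (2018-10-20 to 2019-02-26), pushing the deadline to 2019-04-27.
The other events in the timeline have no effect on the limitation period under the stated rules.
Filing on 2019-03-20 beat the 2019-04-27 deadline — the action is timely.

TIMELY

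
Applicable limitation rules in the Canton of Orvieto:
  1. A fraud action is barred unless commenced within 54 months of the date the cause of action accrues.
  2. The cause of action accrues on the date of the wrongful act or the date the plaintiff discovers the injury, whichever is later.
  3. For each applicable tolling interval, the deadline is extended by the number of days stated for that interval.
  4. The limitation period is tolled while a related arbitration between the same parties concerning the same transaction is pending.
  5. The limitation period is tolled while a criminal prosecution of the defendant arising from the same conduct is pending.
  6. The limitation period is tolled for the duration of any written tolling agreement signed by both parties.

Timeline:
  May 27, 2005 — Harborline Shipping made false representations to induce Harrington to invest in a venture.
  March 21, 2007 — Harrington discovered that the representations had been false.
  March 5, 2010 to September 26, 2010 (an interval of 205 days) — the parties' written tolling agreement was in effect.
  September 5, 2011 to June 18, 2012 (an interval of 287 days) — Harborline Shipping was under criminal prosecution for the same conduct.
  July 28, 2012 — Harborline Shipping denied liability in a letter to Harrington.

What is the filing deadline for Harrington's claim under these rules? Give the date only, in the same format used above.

Because discovery on March 21, 2007 post-dates the May 27, 2005 act, accrual under the later-of rule falls on March 21, 2007.
54 months from March 21, 2007 is September 21, 2011.
Because the written tolling agreement ran from March 5, 2010 to September 26, 2010, the deadline is extended by 205 days to April 13, 2012.
The pending criminal prosecution from September 5, 2011 to June 18, 2012 tolled the period for 287 days, extending the deadline to January 25, 2013.
Nothing else in the chronology tolls or restarts the period.

January 25, 2013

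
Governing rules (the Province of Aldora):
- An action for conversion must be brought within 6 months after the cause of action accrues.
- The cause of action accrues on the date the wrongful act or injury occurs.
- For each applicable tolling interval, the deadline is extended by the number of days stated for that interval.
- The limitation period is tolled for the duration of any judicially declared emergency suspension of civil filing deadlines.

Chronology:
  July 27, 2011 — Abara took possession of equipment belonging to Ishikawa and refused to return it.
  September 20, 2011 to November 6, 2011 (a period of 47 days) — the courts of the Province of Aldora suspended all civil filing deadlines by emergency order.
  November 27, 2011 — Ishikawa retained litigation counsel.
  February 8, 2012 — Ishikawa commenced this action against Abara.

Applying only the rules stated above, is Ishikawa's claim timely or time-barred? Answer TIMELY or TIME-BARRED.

TIMELY

The limitation period began to run on July 27, 2011.
Adding the 6 months base period to July 27, 2011 gives a deadline of January 27, 2012, before any tolling.
Because the emergency suspension of filing deadlines ran from September 20, 2011 to November 6, 2011, the deadline is extended by 47 days to March 14, 2012.
Nothing else in the chronology tolls or restarts the period.
The February 8, 2012 filing precedes the March 14, 2012 deadline; the claim is timely.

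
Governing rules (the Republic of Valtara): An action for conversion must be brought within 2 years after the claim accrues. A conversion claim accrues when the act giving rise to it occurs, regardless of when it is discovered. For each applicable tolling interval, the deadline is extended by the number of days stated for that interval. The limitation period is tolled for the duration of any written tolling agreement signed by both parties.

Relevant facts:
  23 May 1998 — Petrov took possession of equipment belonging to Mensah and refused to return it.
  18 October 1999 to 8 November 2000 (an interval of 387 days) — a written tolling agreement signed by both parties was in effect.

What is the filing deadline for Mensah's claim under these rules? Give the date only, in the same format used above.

The limitation period began to run on 23 May 1998.
The untolled deadline — 2 years after 23 May 1998 — is 23 May 2000.
The written tolling agreement from 18 October 1999 to 8 November 2000 tolled the period for 387 days, extending the deadline to 14 June 2001.

14 June 2001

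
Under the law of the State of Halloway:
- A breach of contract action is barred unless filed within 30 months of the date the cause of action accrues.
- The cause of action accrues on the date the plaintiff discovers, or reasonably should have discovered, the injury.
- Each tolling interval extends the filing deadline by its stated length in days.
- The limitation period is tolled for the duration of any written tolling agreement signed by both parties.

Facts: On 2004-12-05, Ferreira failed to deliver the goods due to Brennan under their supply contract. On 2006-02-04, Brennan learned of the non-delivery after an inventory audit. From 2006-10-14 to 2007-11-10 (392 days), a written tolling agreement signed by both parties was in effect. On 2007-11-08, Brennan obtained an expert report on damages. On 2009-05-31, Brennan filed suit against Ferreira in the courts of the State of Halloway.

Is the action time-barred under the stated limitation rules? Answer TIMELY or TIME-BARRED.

TIMELY

Accrual is tied to discovery, so the period began on 2006-02-04 rather than on 2004-12-05 when the act occurred.
30 months from 2006-02-04 is 2008-08-04.
Because the written tolling agreement ran from 2006-10-14 to 2007-11-10, the deadline is extended by 392 days to 2009-08-31.
Nothing else in the chronology tolls or restarts the period.
Brennan filed on 2009-05-31, before the 2009-08-31 deadline, so the action is timely.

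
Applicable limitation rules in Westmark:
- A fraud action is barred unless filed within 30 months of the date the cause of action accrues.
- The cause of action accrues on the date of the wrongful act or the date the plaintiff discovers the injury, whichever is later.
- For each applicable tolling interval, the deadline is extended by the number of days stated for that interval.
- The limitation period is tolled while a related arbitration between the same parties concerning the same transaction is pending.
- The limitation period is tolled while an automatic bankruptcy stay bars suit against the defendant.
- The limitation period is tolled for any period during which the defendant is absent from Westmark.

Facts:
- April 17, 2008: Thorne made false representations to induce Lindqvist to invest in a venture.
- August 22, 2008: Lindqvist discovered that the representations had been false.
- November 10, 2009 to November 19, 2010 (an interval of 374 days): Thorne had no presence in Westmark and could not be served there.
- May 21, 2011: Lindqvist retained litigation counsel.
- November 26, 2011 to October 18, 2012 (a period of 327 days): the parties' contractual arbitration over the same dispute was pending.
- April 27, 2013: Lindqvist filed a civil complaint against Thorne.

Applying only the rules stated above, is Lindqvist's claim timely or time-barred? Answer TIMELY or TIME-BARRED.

Because discovery on August 22, 2008 post-dates the April 17, 2008 act, accrual under the later-of rule falls on August 22, 2008.
Adding the 30 months base period to August 22, 2008 gives a deadline of February 22, 2011, before any tolling.
Because the defendant's absence from the jurisdiction ran from November 10, 2009 to November 19, 2010, the deadline is extended by 374 days to March 2, 2012.
The period was tolled for 327 days by the pending related arbitration (November 26, 2011 to October 18, 2012), pushing the deadline to January 23, 2013.
The other events in the timeline have no effect on the limitation period under the stated rules.
The April 27, 2013 filing falls after the January 23, 2013 deadline; the claim is time-barred.

TIME-BARRED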